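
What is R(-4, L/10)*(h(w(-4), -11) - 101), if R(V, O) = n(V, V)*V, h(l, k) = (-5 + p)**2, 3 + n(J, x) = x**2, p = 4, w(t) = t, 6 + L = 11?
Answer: 5200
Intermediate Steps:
L = 5 (L = -6 + 11 = 5)
n(J, x) = -3 + x**2
h(l, k) = 1 (h(l, k) = (-5 + 4)**2 = (-1)**2 = 1)
R(V, O) = V*(-3 + V**2) (R(V, O) = (-3 + V**2)*V = V*(-3 + V**2))
R(-4, L/10)*(h(w(-4), -11) - 101) = (-4*(-3 + (-4)**2))*(1 - 101) = -4*(-3 + 16)*(-100) = -4*13*(-100) = -52*(-100) = 5200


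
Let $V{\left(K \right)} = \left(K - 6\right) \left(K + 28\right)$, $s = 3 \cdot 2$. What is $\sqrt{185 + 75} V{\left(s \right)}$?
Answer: $0$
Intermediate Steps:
$s = 6$
$V{\left(K \right)} = \left(-6 + K\right) \left(28 + K\right)$
$\sqrt{185 + 75} V{\left(s \right)} = \sqrt{185 + 75} \left(-168 + 6^{2} + 22 \cdot 6\right) = \sqrt{260} \left(-168 + 36 + 132\right) = 2 \sqrt{65} \cdot 0 = 0$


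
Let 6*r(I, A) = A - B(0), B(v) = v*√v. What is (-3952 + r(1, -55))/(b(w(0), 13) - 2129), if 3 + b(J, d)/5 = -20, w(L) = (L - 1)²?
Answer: 23767/13464 ≈ 1.7652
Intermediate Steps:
B(v) = v^(3/2)
w(L) = (-1 + L)²
r(I, A) = A/6 (r(I, A) = (A - 0^(3/2))/6 = (A - 1*0)/6 = (A + 0)/6 = A/6)
b(J, d) = -115 (b(J, d) = -15 + 5*(-20) = -15 - 100 = -115)
(-3952 + r(1, -55))/(b(w(0), 13) - 2129) = (-3952 + (⅙)*(-55))/(-115 - 2129) = (-3952 - 55/6)/(-2244) = -23767/6*(-1/2244) = 23767/13464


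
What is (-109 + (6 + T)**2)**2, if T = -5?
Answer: 11664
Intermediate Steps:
(-109 + (6 + T)**2)**2 = (-109 + (6 - 5)**2)**2 = (-109 + 1**2)**2 = (-109 + 1)**2 = (-108)**2 = 11664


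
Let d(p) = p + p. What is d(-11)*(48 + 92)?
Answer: -3080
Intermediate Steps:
d(p) = 2*p
d(-11)*(48 + 92) = (2*(-11))*(48 + 92) = -22*140 = -3080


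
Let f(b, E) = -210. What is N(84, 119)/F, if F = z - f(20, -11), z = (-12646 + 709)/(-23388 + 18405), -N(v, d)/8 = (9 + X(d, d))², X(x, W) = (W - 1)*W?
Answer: -2623457826088/352789 ≈ -7.4363e+6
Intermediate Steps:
X(x, W) = W*(-1 + W) (X(x, W) = (-1 + W)*W = W*(-1 + W))
N(v, d) = -8*(9 + d*(-1 + d))²
z = 3979/1661 (z = -11937/(-4983) = -11937*(-1/4983) = 3979/1661 ≈ 2.3955)
F = 352789/1661 (F = 3979/1661 - 1*(-210) = 3979/1661 + 210 = 352789/1661 ≈ 212.40)
N(84, 119)/F = (-8*(9 + 119*(-1 + 119))²)/(352789/1661) = -8*(9 + 119*118)²*(1661/352789) = -8*(9 + 14042)²*(1661/352789) = -8*14051²*(1661/352789) = -8*197430601*(1661/352789) = -1579444808*1661/352789 = -2623457826088/352789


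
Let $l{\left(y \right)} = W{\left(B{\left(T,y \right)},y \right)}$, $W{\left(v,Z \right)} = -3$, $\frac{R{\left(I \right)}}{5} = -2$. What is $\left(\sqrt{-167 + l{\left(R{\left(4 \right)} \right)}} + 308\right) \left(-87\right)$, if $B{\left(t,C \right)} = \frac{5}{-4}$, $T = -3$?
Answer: $-26796 - 87 i \sqrt{170} \approx -26796.0 - 1134.3 i$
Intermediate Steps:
$R{\left(I \right)} = -10$ ($R{\left(I \right)} = 5 \left(-2\right) = -10$)
$B{\left(t,C \right)} = - \frac{5}{4}$ ($B{\left(t,C \right)} = 5 \left(- \frac{1}{4}\right) = - \frac{5}{4}$)
$l{\left(y \right)} = -3$
$\left(\sqrt{-167 + l{\left(R{\left(4 \right)} \right)}} + 308\right) \left(-87\right) = \left(\sqrt{-167 - 3} + 308\right) \left(-87\right) = \left(\sqrt{-170} + 308\right) \left(-87\right) = \left(i \sqrt{170} + 308\right) \left(-87\right) = \left(308 + i \sqrt{170}\right) \left(-87\right) = -26796 - 87 i \sqrt{170}$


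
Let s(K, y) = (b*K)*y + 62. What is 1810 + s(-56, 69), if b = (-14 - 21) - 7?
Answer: 164160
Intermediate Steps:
b = -42 (b = -35 - 7 = -42)
s(K, y) = 62 - 42*K*y (s(K, y) = (-42*K)*y + 62 = -42*K*y + 62 = 62 - 42*K*y)
1810 + s(-56, 69) = 1810 + (62 - 42*(-56)*69) = 1810 + (62 + 162288) = 1810 + 162350 = 164160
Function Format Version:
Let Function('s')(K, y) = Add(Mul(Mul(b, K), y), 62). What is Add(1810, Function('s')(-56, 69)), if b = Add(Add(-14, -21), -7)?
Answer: 164160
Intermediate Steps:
b = -42 (b = Add(-35, -7) = -42)
Function('s')(K, y) = Add(62, Mul(-42, K, y)) (Function('s')(K, y) = Add(Mul(Mul(-42, K), y), 62) = Add(Mul(-42, K, y), 62) = Add(62, Mul(-42, K, y)))
Add(1810, Function('s')(-56, 69)) = Add(1810, Add(62, Mul(-42, -56, 69))) = Add(1810, Add(62, 162288)) = Add(1810, 162350) = 164160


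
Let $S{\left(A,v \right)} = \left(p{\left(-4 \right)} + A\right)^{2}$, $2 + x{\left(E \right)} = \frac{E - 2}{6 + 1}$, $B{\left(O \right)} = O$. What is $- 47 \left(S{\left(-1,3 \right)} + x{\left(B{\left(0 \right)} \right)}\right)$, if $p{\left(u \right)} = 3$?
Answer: $- \frac{564}{7} \approx -80.571$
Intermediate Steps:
$x{\left(E \right)} = - \frac{16}{7} + \frac{E}{7}$ ($x{\left(E \right)} = -2 + \frac{E - 2}{6 + 1} = -2 + \frac{-2 + E}{7} = -2 + \left(-2 + E\right) \frac{1}{7} = -2 + \left(- \frac{2}{7} + \frac{E}{7}\right) = - \frac{16}{7} + \frac{E}{7}$)
$S{\left(A,v \right)} = \left(3 + A\right)^{2}$
$- 47 \left(S{\left(-1,3 \right)} + x{\left(B{\left(0 \right)} \right)}\right) = - 47 \left(\left(3 - 1\right)^{2} + \left(- \frac{16}{7} + \frac{1}{7} \cdot 0\right)\right) = - 47 \left(2^{2} + \left(- \frac{16}{7} + 0\right)\right) = - 47 \left(4 - \frac{16}{7}\right) = \left(-47\right) \frac{12}{7} = - \frac{564}{7}$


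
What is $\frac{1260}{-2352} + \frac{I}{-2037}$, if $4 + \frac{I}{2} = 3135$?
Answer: $- \frac{29413}{8148} \approx -3.6098$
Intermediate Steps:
$I = 6262$ ($I = -8 + 2 \cdot 3135 = -8 + 6270 = 6262$)
$\frac{1260}{-2352} + \frac{I}{-2037} = \frac{1260}{-2352} + \frac{6262}{-2037} = 1260 \left(- \frac{1}{2352}\right) + 6262 \left(- \frac{1}{2037}\right) = - \frac{15}{28} - \frac{6262}{2037} = - \frac{29413}{8148}$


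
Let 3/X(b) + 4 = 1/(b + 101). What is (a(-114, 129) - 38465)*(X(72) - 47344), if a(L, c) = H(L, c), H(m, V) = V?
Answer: 1254170788928/691 ≈ 1.8150e+9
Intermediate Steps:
a(L, c) = c
X(b) = 3/(-4 + 1/(101 + b)) (X(b) = 3/(-4 + 1/(b + 101)) = 3/(-4 + 1/(101 + b)))
(a(-114, 129) - 38465)*(X(72) - 47344) = (129 - 38465)*(3*(-101 - 1*72)/(403 + 4*72) - 47344) = -38336*(3*(-101 - 72)/(403 + 288) - 47344) = -38336*(3*(-173)/691 - 47344) = -38336*(3*(1/691)*(-173) - 47344) = -38336*(-519/691 - 47344) = -38336*(-32715223/691) = 1254170788928/691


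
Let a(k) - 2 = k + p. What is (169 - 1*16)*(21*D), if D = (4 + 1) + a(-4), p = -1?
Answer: 6426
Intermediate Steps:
a(k) = 1 + k (a(k) = 2 + (k - 1) = 2 + (-1 + k) = 1 + k)
D = 2 (D = (4 + 1) + (1 - 4) = 5 - 3 = 2)
(169 - 1*16)*(21*D) = (169 - 1*16)*(21*2) = (169 - 16)*42 = 153*42 = 6426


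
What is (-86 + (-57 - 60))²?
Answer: 41209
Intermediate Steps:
(-86 + (-57 - 60))² = (-86 - 117)² = (-203)² = 41209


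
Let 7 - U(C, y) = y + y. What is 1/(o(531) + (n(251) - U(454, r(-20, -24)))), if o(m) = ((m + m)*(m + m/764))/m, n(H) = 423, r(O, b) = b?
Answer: 382/546791 ≈ 0.00069862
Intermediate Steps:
U(C, y) = 7 - 2*y (U(C, y) = 7 - (y + y) = 7 - 2*y)
o(m) = 765*m/382 (o(m) = ((2*m)*(m + m*(1/764)))/m = ((2*m)*(m + m/764))/m = ((2*m)*(765*m/764))/m = (765*m²/382)/m = 765*m/382)
1/(o(531) + (n(251) - U(454, r(-20, -24)))) = 1/((765/382)*531 + (423 - (7 - 2*(-24)))) = 1/(406215/382 + (423 - (7 + 48))) = 1/(406215/382 + (423 - 1*55)) = 1/(406215/382 + (423 - 55)) = 1/(406215/382 + 368) = 1/(546791/382) = 382/546791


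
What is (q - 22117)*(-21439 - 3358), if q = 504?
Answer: 535937561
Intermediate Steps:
(q - 22117)*(-21439 - 3358) = (504 - 22117)*(-21439 - 3358) = -21613*(-24797) = 535937561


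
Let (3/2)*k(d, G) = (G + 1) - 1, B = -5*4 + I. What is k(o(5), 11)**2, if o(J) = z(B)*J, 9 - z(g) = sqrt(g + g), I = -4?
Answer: 484/9 ≈ 53.778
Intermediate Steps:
B = -24 (B = -5*4 - 4 = -20 - 4 = -24)
z(g) = 9 - sqrt(2)*sqrt(g) (z(g) = 9 - sqrt(g + g) = 9 - sqrt(2*g) = 9 - sqrt(2)*sqrt(g))
o(J) = J*(9 - 4*I*sqrt(3)) (o(J) = (9 - sqrt(2)*sqrt(-24))*J = (9 - sqrt(2)*2*I*sqrt(6))*J = (9 - 4*I*sqrt(3))*J = J*(9 - 4*I*sqrt(3)))
k(d, G) = 2*G/3 (k(d, G) = 2*((G + 1) - 1)/3 = 2*((1 + G) - 1)/3 = 2*G/3)
k(o(5), 11)**2 = ((2/3)*11)**2 = (22/3)**2 = 484/9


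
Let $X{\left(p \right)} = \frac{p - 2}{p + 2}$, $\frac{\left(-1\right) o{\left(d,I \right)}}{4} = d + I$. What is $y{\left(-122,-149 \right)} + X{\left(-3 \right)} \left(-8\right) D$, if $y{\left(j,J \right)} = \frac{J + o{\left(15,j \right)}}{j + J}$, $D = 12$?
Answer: $- \frac{130359}{271} \approx -481.03$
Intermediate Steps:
$o{\left(d,I \right)} = - 4 I - 4 d$ ($o{\left(d,I \right)} = - 4 \left(d + I\right) = - 4 \left(I + d\right) = - 4 I - 4 d$)
$y{\left(j,J \right)} = \frac{-60 + J - 4 j}{J + j}$ ($y{\left(j,J \right)} = \frac{J - \left(60 + 4 j\right)}{j + J} = \frac{J - \left(60 + 4 j\right)}{J + j} = \frac{-60 + J - 4 j}{J + j}$)
$X{\left(p \right)} = \frac{-2 + p}{2 + p}$
$y{\left(-122,-149 \right)} + X{\left(-3 \right)} \left(-8\right) D = \frac{-60 - 149 - -488}{-149 - 122} + \frac{-2 - 3}{2 - 3} \left(-8\right) 12 = \frac{-60 - 149 + 488}{-271} + \frac{1}{-1} \left(-5\right) \left(-8\right) 12 = \left(- \frac{1}{271}\right) 279 + \left(-1\right) \left(-5\right) \left(-8\right) 12 = - \frac{279}{271} + 5 \left(-8\right) 12 = - \frac{279}{271} - 480 = - \frac{130359}{271}$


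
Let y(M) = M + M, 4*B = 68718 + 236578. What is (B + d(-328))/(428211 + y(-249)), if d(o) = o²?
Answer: 183908/427713 ≈ 0.42998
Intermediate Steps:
B = 76324 (B = (68718 + 236578)/4 = (¼)*305296 = 76324)
y(M) = 2*M
(B + d(-328))/(428211 + y(-249)) = (76324 + (-328)²)/(428211 + 2*(-249)) = (76324 + 107584)/(428211 - 498) = 183908/427713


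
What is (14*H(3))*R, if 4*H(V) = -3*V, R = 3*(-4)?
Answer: 378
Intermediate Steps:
R = -12
H(V) = -3*V/4 (H(V) = (-3*V)/4 = -3*V/4)
(14*H(3))*R = (14*(-¾*3))*(-12) = (14*(-9/4))*(-12) = -63/2*(-12) = 378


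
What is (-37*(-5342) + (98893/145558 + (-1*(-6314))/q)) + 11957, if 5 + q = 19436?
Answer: 592853491936373/2828337498 ≈ 2.0961e+5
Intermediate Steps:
q = 19431 (q = -5 + 19436 = 19431)
(-37*(-5342) + (98893/145558 + (-1*(-6314))/q)) + 11957 = (-37*(-5342) + (98893/145558 - 1*(-6314)/19431)) + 11957 = (197654 + (98893*(1/145558) + 6314*(1/19431))) + 11957 = (197654 + (98893/145558 + 6314/19431)) + 11957 = (197654 + 2840643095/2828337498) + 11957 = 559035060472787/2828337498 + 11957 = 592853491936373/2828337498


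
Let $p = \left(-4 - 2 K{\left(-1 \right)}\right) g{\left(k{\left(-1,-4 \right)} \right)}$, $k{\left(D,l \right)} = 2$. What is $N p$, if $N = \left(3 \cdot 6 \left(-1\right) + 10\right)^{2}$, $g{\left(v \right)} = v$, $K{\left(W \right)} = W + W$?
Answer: $0$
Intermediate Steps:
$K{\left(W \right)} = 2 W$
$p = 0$ ($p = \left(-4 - 2 \cdot 2 \left(-1\right)\right) 2 = \left(-4 - -4\right) 2 = \left(-4 + 4\right) 2 = 0 \cdot 2 = 0$)
$N = 64$ ($N = \left(18 \left(-1\right) + 10\right)^{2} = \left(-18 + 10\right)^{2} = \left(-8\right)^{2} = 64$)
$N p = 64 \cdot 0 = 0$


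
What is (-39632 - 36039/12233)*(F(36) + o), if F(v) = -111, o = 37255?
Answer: -18009427933480/12233 ≈ -1.4722e+9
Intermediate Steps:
(-39632 - 36039/12233)*(F(36) + o) = (-39632 - 36039/12233)*(-111 + 37255) = (-39632 - 36039*1/12233)*37144 = (-39632 - 36039/12233)*37144 = -484854295/12233*37144 = -18009427933480/12233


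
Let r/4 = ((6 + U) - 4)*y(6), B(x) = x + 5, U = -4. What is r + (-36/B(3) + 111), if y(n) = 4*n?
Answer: -171/2 ≈ -85.500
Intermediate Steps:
B(x) = 5 + x
r = -192 (r = 4*(((6 - 4) - 4)*(4*6)) = 4*((2 - 4)*24) = 4*(-2*24) = 4*(-48) = -192)
r + (-36/B(3) + 111) = -192 + (-36/(5 + 3) + 111) = -192 + (-36/8 + 111) = -192 + (-6*3/4 + 111) = -192 + (-9/2 + 111) = -192 + 213/2 = -171/2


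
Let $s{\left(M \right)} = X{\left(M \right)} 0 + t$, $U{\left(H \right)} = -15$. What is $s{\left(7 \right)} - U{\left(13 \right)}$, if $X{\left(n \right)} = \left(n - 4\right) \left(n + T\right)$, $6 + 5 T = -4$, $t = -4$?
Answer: $11$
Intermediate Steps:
$T = -2$ ($T = - \frac{6}{5} + \frac{1}{5} \left(-4\right) = - \frac{6}{5} - \frac{4}{5} = -2$)
$X{\left(n \right)} = \left(-4 + n\right) \left(-2 + n\right)$ ($X{\left(n \right)} = \left(n - 4\right) \left(n - 2\right) = \left(-4 + n\right) \left(-2 + n\right)$)
$s{\left(M \right)} = -4$ ($s{\left(M \right)} = \left(8 + M^{2} - 6 M\right) 0 - 4 = 0 - 4 = -4$)
$s{\left(7 \right)} - U{\left(13 \right)} = -4 - -15 = -4 + 15 = 11$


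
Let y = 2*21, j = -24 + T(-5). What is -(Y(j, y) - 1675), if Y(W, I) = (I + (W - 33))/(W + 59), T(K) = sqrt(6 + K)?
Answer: 30157/18 ≈ 1675.4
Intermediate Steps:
j = -23 (j = -24 + sqrt(6 - 5) = -24 + sqrt(1) = -24 + 1 = -23)
y = 42
Y(W, I) = (-33 + I + W)/(59 + W) (Y(W, I) = (I + (-33 + W))/(59 + W) = (-33 + I + W)/(59 + W))
-(Y(j, y) - 1675) = -((-33 + 42 - 23)/(59 - 23) - 1675) = -(-14/36 - 1675) = -((1/36)*(-14) - 1675) = -(-7/18 - 1675) = -1*(-30157/18) = 30157/18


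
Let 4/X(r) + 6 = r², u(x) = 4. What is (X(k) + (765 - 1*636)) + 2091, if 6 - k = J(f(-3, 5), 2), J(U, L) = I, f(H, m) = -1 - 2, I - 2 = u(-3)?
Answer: 6658/3 ≈ 2219.3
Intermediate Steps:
I = 6 (I = 2 + 4 = 6)
f(H, m) = -3
J(U, L) = 6
k = 0 (k = 6 - 1*6 = 6 - 6 = 0)
X(r) = 4/(-6 + r²)
(X(k) + (765 - 1*636)) + 2091 = (4/(-6 + 0²) + (765 - 1*636)) + 2091 = (4/(-6 + 0) + (765 - 636)) + 2091 = (4/(-6) + 129) + 2091 = (4*(-⅙) + 129) + 2091 = (-⅔ + 129) + 2091 = 385/3 + 2091 = 6658/3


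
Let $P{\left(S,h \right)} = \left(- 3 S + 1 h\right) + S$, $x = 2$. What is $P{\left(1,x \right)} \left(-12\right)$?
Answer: $0$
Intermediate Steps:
$P{\left(S,h \right)} = h - 2 S$ ($P{\left(S,h \right)} = \left(- 3 S + h\right) + S = \left(h - 3 S\right) + S = h - 2 S$)
$P{\left(1,x \right)} \left(-12\right) = \left(2 - 2\right) \left(-12\right) = 0 \left(-12\right) = 0$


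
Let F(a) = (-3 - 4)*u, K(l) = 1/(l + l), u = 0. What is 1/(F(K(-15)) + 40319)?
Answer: 1/40319 ≈ 2.4802e-5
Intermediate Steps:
K(l) = 1/(2*l)
F(a) = 0 (F(a) = (-3 - 4)*0 = -7*0 = 0)
1/(F(K(-15)) + 40319) = 1/(0 + 40319) = 1/40319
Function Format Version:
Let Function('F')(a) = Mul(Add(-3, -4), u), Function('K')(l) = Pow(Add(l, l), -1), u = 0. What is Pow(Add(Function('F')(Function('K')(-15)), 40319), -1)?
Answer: Rational(1, 40319) ≈ 2.4802e-5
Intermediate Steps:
Function('K')(l) = Mul(Rational(1, 2), Pow(l, -1)) (Function('K')(l) = Pow(Mul(2, l), -1) = Mul(Rational(1, 2), Pow(l, -1)))
Function('F')(a) = 0 (Function('F')(a) = Mul(Add(-3, -4), 0) = Mul(-7, 0) = 0)
Pow(Add(Function('F')(Function('K')(-15)), 40319), -1) = Pow(Add(0, 40319), -1) = Pow(40319, -1) = Rational(1, 40319)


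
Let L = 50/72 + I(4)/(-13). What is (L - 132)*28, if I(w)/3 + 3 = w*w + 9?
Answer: -446789/117 ≈ -3818.7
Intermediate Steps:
I(w) = 18 + 3*w² (I(w) = -9 + 3*(w*w + 9) = -9 + 3*(w² + 9) = -9 + 3*(9 + w²) = -9 + (27 + 3*w²) = 18 + 3*w²)
L = -2051/468 (L = 50/72 + (18 + 3*4²)/(-13) = 50*(1/72) + (18 + 3*16)*(-1/13) = 25/36 + (18 + 48)*(-1/13) = 25/36 + 66*(-1/13) = 25/36 - 66/13 = -2051/468 ≈ -4.3825)
(L - 132)*28 = (-2051/468 - 132)*28 = -63827/468*28 = -446789/117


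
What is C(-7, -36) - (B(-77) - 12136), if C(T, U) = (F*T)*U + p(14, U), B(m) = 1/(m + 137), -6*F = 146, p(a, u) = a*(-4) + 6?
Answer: 357239/60 ≈ 5954.0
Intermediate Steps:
p(a, u) = 6 - 4*a (p(a, u) = -4*a + 6 = 6 - 4*a)
F = -73/3 (F = -1/6*146 = -73/3 ≈ -24.333)
B(m) = 1/(137 + m)
C(T, U) = -50 - 73*T*U/3 (C(T, U) = (-73*T/3)*U + (6 - 4*14) = -73*T*U/3 + (6 - 56) = -73*T*U/3 - 50 = -50 - 73*T*U/3)
C(-7, -36) - (B(-77) - 12136) = (-50 - 73/3*(-7)*(-36)) - (1/(137 - 77) - 12136) = (-50 - 6132) - (1/60 - 12136) = -6182 - (1/60 - 12136) = -6182 - 1*(-728159/60) = -6182 + 728159/60 = 357239/60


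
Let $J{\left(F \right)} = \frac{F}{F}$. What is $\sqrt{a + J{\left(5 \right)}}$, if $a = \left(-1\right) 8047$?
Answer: $3 i \sqrt{894} \approx 89.699 i$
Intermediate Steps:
$J{\left(F \right)} = 1$
$a = -8047$
$\sqrt{a + J{\left(5 \right)}} = \sqrt{-8047 + 1} = \sqrt{-8046} = 3 i \sqrt{894}$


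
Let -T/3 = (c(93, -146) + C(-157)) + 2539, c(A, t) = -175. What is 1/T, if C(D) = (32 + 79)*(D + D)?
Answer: 1/97470 ≈ 1.0260e-5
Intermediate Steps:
C(D) = 222*D (C(D) = 111*(2*D) = 222*D)
T = 97470 (T = -3*((-175 + 222*(-157)) + 2539) = -3*((-175 - 34854) + 2539) = -3*(-35029 + 2539) = -3*(-32490) = 97470)
1/T = 1/97470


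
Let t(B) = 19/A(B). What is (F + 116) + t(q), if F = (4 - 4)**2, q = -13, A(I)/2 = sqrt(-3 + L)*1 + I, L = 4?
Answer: 2765/24 ≈ 115.21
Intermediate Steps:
A(I) = 2 + 2*I (A(I) = 2*(sqrt(-3 + 4)*1 + I) = 2*(sqrt(1)*1 + I) = 2*(1*1 + I) = 2*(1 + I) = 2 + 2*I)
t(B) = 19/(2 + 2*B)
F = 0 (F = 0**2 = 0)
(F + 116) + t(q) = (0 + 116) + 19/(2*(1 - 13)) = 116 + (19/2)/(-12) = 116 + (19/2)*(-1/12) = 116 - 19/24 = 2765/24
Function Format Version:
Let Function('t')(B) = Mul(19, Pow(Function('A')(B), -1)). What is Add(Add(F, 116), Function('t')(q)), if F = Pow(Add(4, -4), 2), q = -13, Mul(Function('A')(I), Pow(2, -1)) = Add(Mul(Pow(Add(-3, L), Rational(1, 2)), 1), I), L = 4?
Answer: Rational(2765, 24) ≈ 115.21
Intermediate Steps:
Function('A')(I) = Add(2, Mul(2, I)) (Function('A')(I) = Mul(2, Add(Mul(Pow(Add(-3, 4), Rational(1, 2)), 1), I)) = Mul(2, Add(Mul(Pow(1, Rational(1, 2)), 1), I)) = Mul(2, Add(Mul(1, 1), I)) = Mul(2, Add(1, I)) = Add(2, Mul(2, I)))
Function('t')(B) = Mul(19, Pow(Add(2, Mul(2, B)), -1))
F = 0 (F = Pow(0, 2) = 0)
Add(Add(F, 116), Function('t')(q)) = Add(Add(0, 116), Mul(Rational(19, 2), Pow(Add(1, -13), -1))) = Add(116, Mul(Rational(19, 2), Pow(-12, -1))) = Add(116, Mul(Rational(19, 2), Rational(-1, 12))) = Add(116, Rational(-19, 24)) = Rational(2765, 24)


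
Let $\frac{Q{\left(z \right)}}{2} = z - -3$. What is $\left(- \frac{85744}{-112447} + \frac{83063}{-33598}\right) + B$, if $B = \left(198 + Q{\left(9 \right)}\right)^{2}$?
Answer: $\frac{8095139652985}{164260622} \approx 49282.0$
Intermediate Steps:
$Q{\left(z \right)} = 6 + 2 z$ ($Q{\left(z \right)} = 2 \left(z - -3\right) = 2 \left(z + 3\right) = 2 \left(3 + z\right) = 6 + 2 z$)
$B = 49284$ ($B = \left(198 + \left(6 + 2 \cdot 9\right)\right)^{2} = \left(198 + \left(6 + 18\right)\right)^{2} = \left(198 + 24\right)^{2} = 222^{2} = 49284$)
$\left(- \frac{85744}{-112447} + \frac{83063}{-33598}\right) + B = \left(- \frac{85744}{-112447} + \frac{83063}{-33598}\right) + 49284 = \left(\left(-85744\right) \left(- \frac{1}{112447}\right) + 83063 \left(- \frac{1}{33598}\right)\right) + 49284 = \left(\frac{3728}{4889} - \frac{83063}{33598}\right) + 49284 = - \frac{280841663}{164260622} + 49284 = \frac{8095139652985}{164260622}$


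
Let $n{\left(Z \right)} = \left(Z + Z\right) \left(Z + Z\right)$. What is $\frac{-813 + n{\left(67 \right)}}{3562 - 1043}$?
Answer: $\frac{17143}{2519} \approx 6.8055$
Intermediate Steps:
$n{\left(Z \right)} = 4 Z^{2}$ ($n{\left(Z \right)} = 2 Z 2 Z = 4 Z^{2}$)
$\frac{-813 + n{\left(67 \right)}}{3562 - 1043} = \frac{-813 + 4 \cdot 67^{2}}{3562 - 1043} = \frac{-813 + 4 \cdot 4489}{2519} = \left(-813 + 17956\right) \frac{1}{2519} = 17143 \cdot \frac{1}{2519} = \frac{17143}{2519}$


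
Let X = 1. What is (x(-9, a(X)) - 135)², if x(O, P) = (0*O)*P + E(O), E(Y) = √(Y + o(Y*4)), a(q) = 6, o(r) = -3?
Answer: 18213 - 540*I*√3 ≈ 18213.0 - 935.31*I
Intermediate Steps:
E(Y) = √(-3 + Y) (E(Y) = √(Y - 3) = √(-3 + Y))
x(O, P) = √(-3 + O) (x(O, P) = (0*O)*P + √(-3 + O) = 0*P + √(-3 + O) = 0 + √(-3 + O) = √(-3 + O))
(x(-9, a(X)) - 135)² = (√(-3 - 9) - 135)² = (√(-12) - 135)² = (2*I*√3 - 135)² = (-135 + 2*I*√3)²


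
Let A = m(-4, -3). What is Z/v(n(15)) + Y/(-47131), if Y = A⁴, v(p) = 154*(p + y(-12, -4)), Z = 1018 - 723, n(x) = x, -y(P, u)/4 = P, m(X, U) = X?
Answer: 1631419/65323566 ≈ 0.024974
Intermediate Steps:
y(P, u) = -4*P
Z = 295
v(p) = 7392 + 154*p (v(p) = 154*(p - 4*(-12)) = 154*(p + 48) = 154*(48 + p) = 7392 + 154*p)
A = -4
Y = 256 (Y = (-4)⁴ = 256)
Z/v(n(15)) + Y/(-47131) = 295/(7392 + 154*15) + 256/(-47131) = 295/(7392 + 2310) + 256*(-1/47131) = 295/9702 - 256/47131 = 1631419/65323566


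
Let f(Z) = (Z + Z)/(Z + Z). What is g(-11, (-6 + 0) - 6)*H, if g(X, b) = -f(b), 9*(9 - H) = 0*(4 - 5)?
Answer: -9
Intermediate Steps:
H = 9 (H = 9 - 0*(4 - 5) = 9 - 0*(-1) = 9 - ⅑*0 = 9 + 0 = 9)
f(Z) = 1 (f(Z) = (2*Z)/((2*Z)) = (2*Z)*(1/(2*Z)) = 1)
g(X, b) = -1 (g(X, b) = -1*1 = -1)
g(-11, (-6 + 0) - 6)*H = -1*9 = -9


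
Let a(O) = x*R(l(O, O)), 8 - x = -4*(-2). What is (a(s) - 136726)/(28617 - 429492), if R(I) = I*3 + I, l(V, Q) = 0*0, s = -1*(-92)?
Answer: 136726/400875 ≈ 0.34107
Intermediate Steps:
s = 92
l(V, Q) = 0
R(I) = 4*I (R(I) = 3*I + I = 4*I)
x = 0 (x = 8 - (-4)*(-2) = 8 - 1*8 = 8 - 8 = 0)
a(O) = 0 (a(O) = 0*(4*0) = 0*0 = 0)
(a(s) - 136726)/(28617 - 429492) = (0 - 136726)/(28617 - 429492) = -136726/(-400875) = -136726*(-1/400875) = 136726/400875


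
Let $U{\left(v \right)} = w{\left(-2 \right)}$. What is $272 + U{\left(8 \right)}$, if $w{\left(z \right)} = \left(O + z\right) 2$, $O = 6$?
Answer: $280$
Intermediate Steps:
$w{\left(z \right)} = 12 + 2 z$ ($w{\left(z \right)} = \left(6 + z\right) 2 = 12 + 2 z$)
$U{\left(v \right)} = 8$ ($U{\left(v \right)} = 12 + 2 \left(-2\right) = 12 - 4 = 8$)
$272 + U{\left(8 \right)} = 272 + 8 = 280$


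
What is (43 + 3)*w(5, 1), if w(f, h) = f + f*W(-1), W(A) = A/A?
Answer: 460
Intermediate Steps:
W(A) = 1
w(f, h) = 2*f (w(f, h) = f + f*1 = f + f = 2*f)
(43 + 3)*w(5, 1) = (43 + 3)*(2*5) = 46*10 = 460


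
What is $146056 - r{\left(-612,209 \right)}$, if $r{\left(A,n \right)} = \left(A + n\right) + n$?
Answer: $146250$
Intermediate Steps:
$r{\left(A,n \right)} = A + 2 n$
$146056 - r{\left(-612,209 \right)} = 146056 - \left(-612 + 2 \cdot 209\right) = 146056 - \left(-612 + 418\right) = 146056 - -194 = 146056 + 194 = 146250$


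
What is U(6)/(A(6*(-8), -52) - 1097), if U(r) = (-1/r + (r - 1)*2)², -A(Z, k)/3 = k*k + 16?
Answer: -3481/333252 ≈ -0.010446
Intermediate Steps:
A(Z, k) = -48 - 3*k² (A(Z, k) = -3*(k*k + 16) = -3*(k² + 16) = -3*(16 + k²) = -48 - 3*k²)
U(r) = (-2 - 1/r + 2*r)² (U(r) = (-1/r + (-1 + r)*2)² = (-1/r + (-2 + 2*r))² = (-2 - 1/r + 2*r)²)
U(6)/(A(6*(-8), -52) - 1097) = ((1 - 2*6² + 2*6)²/6²)/((-48 - 3*(-52)²) - 1097) = ((1 - 2*36 + 12)²/36)/((-48 - 3*2704) - 1097) = ((1 - 72 + 12)²/36)/((-48 - 8112) - 1097) = ((1/36)*(-59)²)/(-8160 - 1097) = ((1/36)*3481)/(-9257) = -1/9257*3481/36 = -3481/333252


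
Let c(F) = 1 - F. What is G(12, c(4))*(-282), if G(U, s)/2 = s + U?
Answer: -5076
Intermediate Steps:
G(U, s) = 2*U + 2*s (G(U, s) = 2*(s + U) = 2*(U + s) = 2*U + 2*s)
G(12, c(4))*(-282) = (2*12 + 2*(1 - 1*4))*(-282) = (24 + 2*(1 - 4))*(-282) = (24 + 2*(-3))*(-282) = (24 - 6)*(-282) = 18*(-282) = -5076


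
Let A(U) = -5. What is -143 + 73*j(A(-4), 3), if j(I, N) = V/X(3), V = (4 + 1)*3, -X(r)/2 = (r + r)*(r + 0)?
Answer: -2081/12 ≈ -173.42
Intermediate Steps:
X(r) = -4*r² (X(r) = -2*(r + r)*(r + 0) = -2*2*r*r = -4*r²)
V = 15 (V = 5*3 = 15)
j(I, N) = -5/12 (j(I, N) = 15/((-4*3²)) = 15/((-4*9)) = 15/(-36) = 15*(-1/36) = -5/12)
-143 + 73*j(A(-4), 3) = -143 + 73*(-5/12) = -143 - 365/12 = -2081/12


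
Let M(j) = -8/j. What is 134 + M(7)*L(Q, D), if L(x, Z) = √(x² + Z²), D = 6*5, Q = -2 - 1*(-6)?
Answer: 134 - 16*√229/7 ≈ 99.411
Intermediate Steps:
Q = 4 (Q = -2 + 6 = 4)
D = 30
L(x, Z) = √(Z² + x²)
134 + M(7)*L(Q, D) = 134 + (-8/7)*√(30² + 4²) = 134 + (-8*⅐)*√(900 + 16) = 134 - 16*√229/7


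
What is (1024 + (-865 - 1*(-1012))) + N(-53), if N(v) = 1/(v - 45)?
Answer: 114757/98 ≈ 1171.0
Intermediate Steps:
N(v) = 1/(-45 + v)
(1024 + (-865 - 1*(-1012))) + N(-53) = (1024 + (-865 - 1*(-1012))) + 1/(-45 - 53) = (1024 + (-865 + 1012)) + 1/(-98) = (1024 + 147) - 1/98 = 1171 - 1/98 = 114757/98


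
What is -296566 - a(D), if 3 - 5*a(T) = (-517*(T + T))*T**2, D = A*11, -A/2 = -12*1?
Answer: -19026818129/5 ≈ -3.8054e+9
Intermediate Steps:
A = 24 (A = -(-24) = -2*(-12) = 24)
D = 264 (D = 24*11 = 264)
a(T) = 3/5 + 1034*T**3/5 (a(T) = 3/5 - (-517*(T + T))*T**2/5 = 3/5 - (-1034*T)*T**2/5 = 3/5 - (-1034)*T**3/5 = 3/5 + 1034*T**3/5)
-296566 - a(D) = -296566 - (3/5 + (1034/5)*264**3) = -296566 - (3/5 + (1034/5)*18399744) = -296566 - (3/5 + 19025335296/5) = -296566 - 1*19025335299/5 = -296566 - 19025335299/5 = -19026818129/5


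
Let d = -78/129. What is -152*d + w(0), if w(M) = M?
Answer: 3952/43 ≈ 91.907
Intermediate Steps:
d = -26/43 (d = -78*1/129 = -26/43 ≈ -0.60465)
-152*d + w(0) = -152*(-26/43) + 0 = 3952/43 + 0 = 3952/43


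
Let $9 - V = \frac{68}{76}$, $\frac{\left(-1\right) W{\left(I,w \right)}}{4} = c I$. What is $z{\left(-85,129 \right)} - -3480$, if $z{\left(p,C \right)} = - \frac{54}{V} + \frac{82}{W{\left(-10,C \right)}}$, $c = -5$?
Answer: $\frac{26741543}{7700} \approx 3472.9$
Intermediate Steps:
$W{\left(I,w \right)} = 20 I$ ($W{\left(I,w \right)} = - 4 \left(- 5 I\right) = 20 I$)
$V = \frac{154}{19}$ ($V = 9 - \frac{68}{76} = 9 - 68 \cdot \frac{1}{76} = 9 - \frac{17}{19} = \frac{154}{19} \approx 8.1053$)
$z{\left(p,C \right)} = - \frac{54457}{7700}$ ($z{\left(p,C \right)} = - \frac{54}{\frac{154}{19}} + \frac{82}{20 \left(-10\right)} = \left(-54\right) \frac{19}{154} + \frac{82}{-200} = - \frac{513}{77} + 82 \left(- \frac{1}{200}\right) = - \frac{513}{77} - \frac{41}{100} = - \frac{54457}{7700}$)
$z{\left(-85,129 \right)} - -3480 = - \frac{54457}{7700} - -3480 = - \frac{54457}{7700} + \left(-363 + 3843\right) = - \frac{54457}{7700} + 3480 = \frac{26741543}{7700}$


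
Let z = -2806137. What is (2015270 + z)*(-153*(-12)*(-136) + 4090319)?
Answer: -3037421990141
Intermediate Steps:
(2015270 + z)*(-153*(-12)*(-136) + 4090319) = (2015270 - 2806137)*(-153*(-12)*(-136) + 4090319) = -790867*(1836*(-136) + 4090319) = -790867*(-249696 + 4090319) = -790867*3840623 = -3037421990141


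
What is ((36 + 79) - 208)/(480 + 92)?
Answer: -93/572 ≈ -0.16259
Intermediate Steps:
((36 + 79) - 208)/(480 + 92) = (115 - 208)/572 = -93*1/572 = -93/572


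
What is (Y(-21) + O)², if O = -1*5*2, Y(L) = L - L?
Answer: 100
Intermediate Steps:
Y(L) = 0
O = -10 (O = -5*2 = -10)
(Y(-21) + O)² = (0 - 10)² = (-10)² = 100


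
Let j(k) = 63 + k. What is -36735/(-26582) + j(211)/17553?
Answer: 652092923/466593846 ≈ 1.3976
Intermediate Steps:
-36735/(-26582) + j(211)/17553 = -36735/(-26582) + (63 + 211)/17553 = -36735*(-1/26582) + 274*(1/17553) = 36735/26582 + 274/17553 = 652092923/466593846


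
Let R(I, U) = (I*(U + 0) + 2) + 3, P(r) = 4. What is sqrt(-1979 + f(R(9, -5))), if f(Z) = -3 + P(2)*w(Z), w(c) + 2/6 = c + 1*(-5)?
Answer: I*sqrt(19470)/3 ≈ 46.512*I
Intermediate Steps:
w(c) = -16/3 + c (w(c) = -1/3 + (c + 1*(-5)) = -1/3 + (c - 5) = -1/3 + (-5 + c) = -16/3 + c)
R(I, U) = 5 + I*U (R(I, U) = (I*U + 2) + 3 = (2 + I*U) + 3 = 5 + I*U)
f(Z) = -73/3 + 4*Z (f(Z) = -3 + 4*(-16/3 + Z) = -3 + (-64/3 + 4*Z) = -73/3 + 4*Z)
sqrt(-1979 + f(R(9, -5))) = sqrt(-1979 + (-73/3 + 4*(5 + 9*(-5)))) = sqrt(-1979 + (-73/3 + 4*(5 - 45))) = sqrt(-1979 + (-73/3 + 4*(-40))) = sqrt(-1979 + (-73/3 - 160)) = sqrt(-1979 - 553/3) = sqrt(-6490/3) = I*sqrt(19470)/3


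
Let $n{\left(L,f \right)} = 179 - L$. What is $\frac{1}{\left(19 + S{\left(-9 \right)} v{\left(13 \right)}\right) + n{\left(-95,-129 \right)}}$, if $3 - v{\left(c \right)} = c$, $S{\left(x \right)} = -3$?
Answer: $\frac{1}{323} \approx 0.003096$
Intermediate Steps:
$v{\left(c \right)} = 3 - c$
$\frac{1}{\left(19 + S{\left(-9 \right)} v{\left(13 \right)}\right) + n{\left(-95,-129 \right)}} = \frac{1}{\left(19 - 3 \left(3 - 13\right)\right) + \left(179 - -95\right)} = \frac{1}{\left(19 - 3 \left(3 - 13\right)\right) + \left(179 + 95\right)} = \frac{1}{\left(19 - -30\right) + 274} = \frac{1}{\left(19 + 30\right) + 274} = \frac{1}{49 + 274} = \frac{1}{323}$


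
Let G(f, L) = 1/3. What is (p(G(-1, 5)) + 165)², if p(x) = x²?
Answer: 2208196/81 ≈ 27262.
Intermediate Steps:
G(f, L) = ⅓ (G(f, L) = 1*(⅓) = ⅓)
(p(G(-1, 5)) + 165)² = ((⅓)² + 165)² = (⅑ + 165)² = (1486/9)² = 2208196/81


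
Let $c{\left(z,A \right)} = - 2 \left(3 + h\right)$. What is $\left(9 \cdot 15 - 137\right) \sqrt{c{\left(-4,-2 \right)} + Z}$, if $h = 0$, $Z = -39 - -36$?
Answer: $- 6 i \approx - 6.0 i$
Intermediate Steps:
$Z = -3$ ($Z = -39 + 36 = -3$)
$c{\left(z,A \right)} = -6$ ($c{\left(z,A \right)} = - 2 \left(3 + 0\right) = \left(-2\right) 3 = -6$)
$\left(9 \cdot 15 - 137\right) \sqrt{c{\left(-4,-2 \right)} + Z} = \left(9 \cdot 15 - 137\right) \sqrt{-6 - 3} = \left(135 - 137\right) \sqrt{-9} = - 2 \cdot 3 i = - 6 i$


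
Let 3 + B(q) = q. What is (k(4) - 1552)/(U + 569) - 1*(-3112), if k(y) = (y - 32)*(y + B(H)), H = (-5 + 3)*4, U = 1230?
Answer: 5597132/1799 ≈ 3111.2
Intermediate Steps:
H = -8 (H = -2*4 = -8)
B(q) = -3 + q
k(y) = (-32 + y)*(-11 + y) (k(y) = (y - 32)*(y + (-3 - 8)) = (-32 + y)*(y - 11) = (-32 + y)*(-11 + y))
(k(4) - 1552)/(U + 569) - 1*(-3112) = ((352 + 4² - 43*4) - 1552)/(1230 + 569) - 1*(-3112) = ((352 + 16 - 172) - 1552)/1799 + 3112 = (196 - 1552)*(1/1799) + 3112 = -1356*1/1799 + 3112 = -1356/1799 + 3112 = 5597132/1799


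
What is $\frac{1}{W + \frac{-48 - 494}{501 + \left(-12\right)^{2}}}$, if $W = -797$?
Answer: $- \frac{645}{514607} \approx -0.0012534$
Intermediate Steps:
$\frac{1}{W + \frac{-48 - 494}{501 + \left(-12\right)^{2}}} = \frac{1}{-797 + \frac{-48 - 494}{501 + \left(-12\right)^{2}}} = \frac{1}{-797 - \frac{542}{501 + 144}} = \frac{1}{-797 - \frac{542}{645}} = \frac{1}{- \frac{514607}{645}} = - \frac{645}{514607}$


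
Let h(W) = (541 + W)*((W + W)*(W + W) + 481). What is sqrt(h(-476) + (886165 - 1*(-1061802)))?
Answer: 4*sqrt(3805562) ≈ 7803.1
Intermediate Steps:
h(W) = (481 + 4*W**2)*(541 + W) (h(W) = (541 + W)*((2*W)*(2*W) + 481) = (541 + W)*(4*W**2 + 481) = (541 + W)*(481 + 4*W**2) = (481 + 4*W**2)*(541 + W))
sqrt(h(-476) + (886165 - 1*(-1061802))) = sqrt((260221 + 4*(-476)**3 + 481*(-476) + 2164*(-476)**2) + (886165 - 1*(-1061802))) = sqrt((260221 + 4*(-107850176) - 228956 + 2164*226576) + (886165 + 1061802)) = sqrt((260221 - 431400704 - 228956 + 490310464) + 1947967) = sqrt(58941025 + 1947967) = sqrt(60888992) = 4*sqrt(3805562)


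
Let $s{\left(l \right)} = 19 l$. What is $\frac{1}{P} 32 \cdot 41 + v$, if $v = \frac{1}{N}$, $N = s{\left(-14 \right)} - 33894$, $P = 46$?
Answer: $\frac{22408937}{785680} \approx 28.522$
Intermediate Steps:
$N = -34160$ ($N = 19 \left(-14\right) - 33894 = -266 - 33894 = -34160$)
$v = - \frac{1}{34160}$ ($v = \frac{1}{-34160} = - \frac{1}{34160} \approx -2.9274 \cdot 10^{-5}$)
$\frac{1}{P} 32 \cdot 41 + v = \frac{1}{46} \cdot 32 \cdot 41 - \frac{1}{34160} = \frac{16}{23} \cdot 41 - \frac{1}{34160} = \frac{656}{23} - \frac{1}{34160} = \frac{22408937}{785680}$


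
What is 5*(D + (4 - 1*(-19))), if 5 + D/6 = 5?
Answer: 115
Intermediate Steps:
D = 0 (D = -30 + 6*5 = -30 + 30 = 0)
5*(D + (4 - 1*(-19))) = 5*(0 + (4 - 1*(-19))) = 5*(0 + (4 + 19)) = 5*(0 + 23) = 5*23 = 115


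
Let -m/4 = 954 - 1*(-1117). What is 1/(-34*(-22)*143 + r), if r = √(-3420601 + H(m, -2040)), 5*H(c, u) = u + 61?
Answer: 10285/1100453682 - I*√21381230/28611795732 ≈ 9.3461e-6 - 1.6161e-7*I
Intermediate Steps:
m = -8284 (m = -4*(954 - 1*(-1117)) = -4*(954 + 1117) = -4*2071 = -8284)
H(c, u) = 61/5 + u/5 (H(c, u) = (u + 61)/5 = (61 + u)/5 = 61/5 + u/5)
r = 2*I*√21381230/5 (r = √(-3420601 + (61/5 + (⅕)*(-2040))) = √(-3420601 + (61/5 - 408)) = √(-3420601 - 1979/5) = √(-17104984/5) = 2*I*√21381230/5 ≈ 1849.6*I)
1/(-34*(-22)*143 + r) = 1/(-34*(-22)*143 + 2*I*√21381230/5) = 1/(748*143 + 2*I*√21381230/5) = 1/(106964 + 2*I*√21381230/5)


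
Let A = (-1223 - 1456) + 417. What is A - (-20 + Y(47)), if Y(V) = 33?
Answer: -2275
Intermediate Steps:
A = -2262 (A = -2679 + 417 = -2262)
A - (-20 + Y(47)) = -2262 - (-20 + 33) = -2262 - 1*13 = -2262 - 13 = -2275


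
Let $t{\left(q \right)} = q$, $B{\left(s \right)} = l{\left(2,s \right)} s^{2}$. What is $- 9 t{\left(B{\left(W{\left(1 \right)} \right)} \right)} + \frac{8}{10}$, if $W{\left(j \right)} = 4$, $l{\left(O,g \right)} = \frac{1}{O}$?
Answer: $- \frac{356}{5} \approx -71.2$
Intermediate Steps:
$B{\left(s \right)} = \frac{s^{2}}{2}$
$- 9 t{\left(B{\left(W{\left(1 \right)} \right)} \right)} + \frac{8}{10} = - 9 \frac{4^{2}}{2} + \frac{8}{10} = - 9 \cdot \frac{1}{2} \cdot 16 + 8 \cdot \frac{1}{10} = \left(-9\right) 8 + \frac{4}{5} = -72 + \frac{4}{5} = - \frac{356}{5}$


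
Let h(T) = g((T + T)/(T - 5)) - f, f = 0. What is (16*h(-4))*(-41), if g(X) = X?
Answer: -5248/9 ≈ -583.11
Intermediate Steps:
h(T) = 2*T/(-5 + T) (h(T) = (T + T)/(T - 5) - 1*0 = (2*T)/(-5 + T) + 0 = 2*T/(-5 + T) + 0 = 2*T/(-5 + T))
(16*h(-4))*(-41) = (16*(2*(-4)/(-5 - 4)))*(-41) = (16*(2*(-4)/(-9)))*(-41) = (16*(2*(-4)*(-⅑)))*(-41) = (16*(8/9))*(-41) = (128/9)*(-41) = -5248/9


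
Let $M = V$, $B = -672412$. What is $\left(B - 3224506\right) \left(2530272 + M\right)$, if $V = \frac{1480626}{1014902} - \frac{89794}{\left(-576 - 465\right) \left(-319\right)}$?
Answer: $- \frac{237370183860878689106554}{24073402947} \approx -9.8603 \cdot 10^{12}$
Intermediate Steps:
$V = \frac{28610906519}{24073402947}$ ($V = 1480626 \cdot \frac{1}{1014902} - \frac{89794}{\left(-1041\right) \left(-319\right)} = \frac{105759}{72493} - \frac{89794}{332079} = \frac{28610906519}{24073402947} \approx 1.1885$)
$M = \frac{28610906519}{24073402947} \approx 1.1885$
$\left(B - 3224506\right) \left(2530272 + M\right) = \left(-672412 - 3224506\right) \left(2530272 + \frac{28610906519}{24073402947}\right) = \left(-3896918\right) \frac{60912286032418103}{24073402947} = - \frac{237370183860878689106554}{24073402947}$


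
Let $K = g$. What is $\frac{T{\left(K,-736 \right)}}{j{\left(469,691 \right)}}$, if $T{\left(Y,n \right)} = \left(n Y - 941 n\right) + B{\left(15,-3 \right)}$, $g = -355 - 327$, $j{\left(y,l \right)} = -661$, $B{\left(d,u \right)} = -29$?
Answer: $- \frac{1194499}{661} \approx -1807.1$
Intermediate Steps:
$g = -682$ ($g = -355 - 327 = -682$)
$K = -682$
$T{\left(Y,n \right)} = -29 - 941 n + Y n$ ($T{\left(Y,n \right)} = \left(n Y - 941 n\right) - 29 = \left(Y n - 941 n\right) - 29 = \left(- 941 n + Y n\right) - 29 = -29 - 941 n + Y n$)
$\frac{T{\left(K,-736 \right)}}{j{\left(469,691 \right)}} = \frac{-29 - -692576 - -501952}{-661} = \left(-29 + 692576 + 501952\right) \left(- \frac{1}{661}\right) = 1194499 \left(- \frac{1}{661}\right) = - \frac{1194499}{661}$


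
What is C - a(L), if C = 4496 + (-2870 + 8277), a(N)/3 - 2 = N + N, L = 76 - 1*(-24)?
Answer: 9297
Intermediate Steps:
L = 100 (L = 76 + 24 = 100)
a(N) = 6 + 6*N (a(N) = 6 + 3*(N + N) = 6 + 3*(2*N) = 6 + 6*N)
C = 9903 (C = 4496 + 5407 = 9903)
C - a(L) = 9903 - (6 + 6*100) = 9903 - (6 + 600) = 9903 - 1*606 = 9903 - 606 = 9297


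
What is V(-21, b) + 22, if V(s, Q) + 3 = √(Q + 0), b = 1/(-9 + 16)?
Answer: 19 + √7/7 ≈ 19.378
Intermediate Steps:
b = ⅐ (b = 1/7 = ⅐ ≈ 0.14286)
V(s, Q) = -3 + √Q (V(s, Q) = -3 + √(Q + 0) = -3 + √Q)
V(-21, b) + 22 = (-3 + √(⅐)) + 22 = (-3 + √7/7) + 22 = 19 + √7/7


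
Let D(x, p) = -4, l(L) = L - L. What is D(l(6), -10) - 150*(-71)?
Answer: 10646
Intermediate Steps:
l(L) = 0
D(l(6), -10) - 150*(-71) = -4 - 150*(-71) = -4 + 10650 = 10646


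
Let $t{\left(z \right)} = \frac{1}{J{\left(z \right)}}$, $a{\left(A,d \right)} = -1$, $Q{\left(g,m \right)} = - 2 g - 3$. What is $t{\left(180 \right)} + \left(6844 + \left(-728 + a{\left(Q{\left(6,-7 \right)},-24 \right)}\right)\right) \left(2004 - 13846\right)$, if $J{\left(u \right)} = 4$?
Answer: $- \frac{289655319}{4} \approx -7.2414 \cdot 10^{7}$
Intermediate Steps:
$Q{\left(g,m \right)} = -3 - 2 g$
$t{\left(z \right)} = \frac{1}{4}$
$t{\left(180 \right)} + \left(6844 + \left(-728 + a{\left(Q{\left(6,-7 \right)},-24 \right)}\right)\right) \left(2004 - 13846\right) = \frac{1}{4} + \left(6844 - 729\right) \left(2004 - 13846\right) = \frac{1}{4} + \left(6844 - 729\right) \left(-11842\right) = \frac{1}{4} + 6115 \left(-11842\right) = \frac{1}{4} - 72413830 = - \frac{289655319}{4}$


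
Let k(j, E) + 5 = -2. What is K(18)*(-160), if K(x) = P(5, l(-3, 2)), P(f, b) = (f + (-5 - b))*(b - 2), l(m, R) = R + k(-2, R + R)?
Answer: 5600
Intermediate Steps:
k(j, E) = -7 (k(j, E) = -5 - 2 = -7)
l(m, R) = -7 + R (l(m, R) = R - 7 = -7 + R)
P(f, b) = (-2 + b)*(-5 + f - b) (P(f, b) = (-5 + f - b)*(-2 + b) = (-2 + b)*(-5 + f - b))
K(x) = -35 (K(x) = 10 - (-7 + 2)² - 3*(-7 + 2) - 2*5 + (-7 + 2)*5 = 10 - 1*(-5)² - 3*(-5) - 10 - 5*5 = 10 - 1*25 + 15 - 10 - 25 = 10 - 25 + 15 - 10 - 25 = -35)
K(18)*(-160) = -35*(-160) = 5600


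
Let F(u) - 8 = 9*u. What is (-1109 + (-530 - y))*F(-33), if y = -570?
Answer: 308941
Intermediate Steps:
F(u) = 8 + 9*u
(-1109 + (-530 - y))*F(-33) = (-1109 + (-530 - 1*(-570)))*(8 + 9*(-33)) = (-1109 + (-530 + 570))*(8 - 297) = (-1109 + 40)*(-289) = -1069*(-289) = 308941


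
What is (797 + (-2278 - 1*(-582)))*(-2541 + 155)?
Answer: 2145014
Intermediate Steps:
(797 + (-2278 - 1*(-582)))*(-2541 + 155) = (797 + (-2278 + 582))*(-2386) = (797 - 1696)*(-2386) = -899*(-2386) = 2145014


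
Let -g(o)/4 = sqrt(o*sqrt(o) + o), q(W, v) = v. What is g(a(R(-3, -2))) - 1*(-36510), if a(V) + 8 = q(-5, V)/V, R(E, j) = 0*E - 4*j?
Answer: 36510 - 4*sqrt(-7 - 7*I*sqrt(7)) ≈ 36500.0 + 14.642*I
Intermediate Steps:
R(E, j) = -4*j (R(E, j) = 0 - 4*j = -4*j)
a(V) = -7 (a(V) = -8 + V/V = -8 + 1 = -7)
g(o) = -4*sqrt(o + o**(3/2)) (g(o) = -4*sqrt(o*sqrt(o) + o) = -4*sqrt(o**(3/2) + o) = -4*sqrt(o + o**(3/2)))
g(a(R(-3, -2))) - 1*(-36510) = -4*sqrt(-7 + (-7)**(3/2)) - 1*(-36510) = -4*sqrt(-7 - 7*I*sqrt(7)) + 36510 = 36510 - 4*sqrt(-7 - 7*I*sqrt(7))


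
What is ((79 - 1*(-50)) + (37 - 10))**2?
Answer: 24336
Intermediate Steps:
((79 - 1*(-50)) + (37 - 10))**2 = ((79 + 50) + 27)**2 = (129 + 27)**2 = 156**2 = 24336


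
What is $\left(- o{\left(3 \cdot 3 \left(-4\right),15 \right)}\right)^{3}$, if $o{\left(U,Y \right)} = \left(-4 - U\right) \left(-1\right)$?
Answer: $32768$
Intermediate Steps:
$o{\left(U,Y \right)} = 4 + U$
$\left(- o{\left(3 \cdot 3 \left(-4\right),15 \right)}\right)^{3} = \left(- (4 + 3 \cdot 3 \left(-4\right))\right)^{3} = \left(- (4 + 9 \left(-4\right))\right)^{3} = \left(- (4 - 36)\right)^{3} = \left(\left(-1\right) \left(-32\right)\right)^{3} = 32^{3} = 32768$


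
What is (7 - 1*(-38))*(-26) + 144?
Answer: -1026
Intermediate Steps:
(7 - 1*(-38))*(-26) + 144 = (7 + 38)*(-26) + 144 = 45*(-26) + 144 = -1170 + 144 = -1026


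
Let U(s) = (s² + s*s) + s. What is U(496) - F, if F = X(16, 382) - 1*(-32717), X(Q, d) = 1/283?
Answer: 130126512/283 ≈ 4.5981e+5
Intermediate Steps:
X(Q, d) = 1/283
U(s) = s + 2*s² (U(s) = (s² + s²) + s = 2*s² + s = s + 2*s²)
F = 9258912/283 (F = 1/283 - 1*(-32717) = 1/283 + 32717 = 9258912/283 ≈ 32717.)
U(496) - F = 496*(1 + 2*496) - 1*9258912/283 = 496*(1 + 992) - 9258912/283 = 496*993 - 9258912/283 = 492528 - 9258912/283 = 130126512/283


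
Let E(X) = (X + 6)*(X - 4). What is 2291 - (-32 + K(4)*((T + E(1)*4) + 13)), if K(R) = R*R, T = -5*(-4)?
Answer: 3139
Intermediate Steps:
T = 20
K(R) = R²
E(X) = (-4 + X)*(6 + X) (E(X) = (6 + X)*(-4 + X) = (-4 + X)*(6 + X))
2291 - (-32 + K(4)*((T + E(1)*4) + 13)) = 2291 - (-32 + 4²*((20 + (-24 + 1² + 2*1)*4) + 13)) = 2291 - (-32 + 16*((20 + (-24 + 1 + 2)*4) + 13)) = 2291 - (-32 + 16*((20 - 21*4) + 13)) = 2291 - (-32 + 16*((20 - 84) + 13)) = 2291 - (-32 + 16*(-64 + 13)) = 2291 - (-32 + 16*(-51)) = 2291 - (-32 - 816) = 2291 - 1*(-848) = 2291 + 848 = 3139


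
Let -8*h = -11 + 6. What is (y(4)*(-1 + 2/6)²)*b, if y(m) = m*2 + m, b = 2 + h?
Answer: 14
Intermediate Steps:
h = 5/8 (h = -(-11 + 6)/8 = -⅛*(-5) = 5/8 ≈ 0.62500)
b = 21/8 (b = 2 + 5/8 = 21/8 ≈ 2.6250)
y(m) = 3*m (y(m) = 2*m + m = 3*m)
(y(4)*(-1 + 2/6)²)*b = ((3*4)*(-1 + 2/6)²)*(21/8) = (12*(-1 + 2*(⅙))²)*(21/8) = (12*(-1 + ⅓)²)*(21/8) = (12*(-⅔)²)*(21/8) = (12*(4/9))*(21/8) = (16/3)*(21/8) = 14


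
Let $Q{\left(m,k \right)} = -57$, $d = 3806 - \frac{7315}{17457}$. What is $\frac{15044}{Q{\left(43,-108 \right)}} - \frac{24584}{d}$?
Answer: $- \frac{93081435164}{344249049} \approx -270.39$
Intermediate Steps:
$d = \frac{6039457}{1587}$ ($d = 3806 - \frac{665}{1587} = \frac{6039457}{1587} \approx 3805.6$)
$\frac{15044}{Q{\left(43,-108 \right)}} - \frac{24584}{d} = \frac{15044}{-57} - \frac{24584}{\frac{6039457}{1587}} = 15044 \left(- \frac{1}{57}\right) - \frac{39014808}{6039457} = - \frac{15044}{57} - \frac{39014808}{6039457} = - \frac{93081435164}{344249049}$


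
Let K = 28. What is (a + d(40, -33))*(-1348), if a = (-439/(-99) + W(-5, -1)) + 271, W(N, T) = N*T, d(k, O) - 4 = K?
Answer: -41694988/99 ≈ -4.2116e+5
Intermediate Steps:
d(k, O) = 32 (d(k, O) = 4 + 28 = 32)
a = 27763/99 (a = (-439/(-99) - 5*(-1)) + 271 = (-439*(-1/99) + 5) + 271 = (439/99 + 5) + 271 = 934/99 + 271 = 27763/99 ≈ 280.43)
(a + d(40, -33))*(-1348) = (27763/99 + 32)*(-1348) = (30931/99)*(-1348) = -41694988/99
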